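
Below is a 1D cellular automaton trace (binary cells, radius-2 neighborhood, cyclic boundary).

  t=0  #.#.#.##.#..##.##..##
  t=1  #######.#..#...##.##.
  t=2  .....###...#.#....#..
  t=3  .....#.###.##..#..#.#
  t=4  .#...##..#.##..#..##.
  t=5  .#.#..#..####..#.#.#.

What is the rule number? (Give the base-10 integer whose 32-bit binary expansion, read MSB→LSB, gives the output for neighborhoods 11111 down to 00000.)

  nb #####: next=.  (t=1,i=2, bit31=0)
  nb ####.: next=#  (t=1,i=5, bit30=1)
  nb ###.#: next=#  (t=0,i=0, bit29=1)
  nb ###..: next=#  (t=2,i=7, bit28=1)
  nb ##.##: next=.  (t=0,i=14, bit27=0)
  nb ##.#.: next=#  (t=0,i=1, bit26=1)
  nb ##..#: next=.  (t=0,i=17, bit25=0)
  nb ##...: next=#  (t=2,i=8, bit24=1)
  nb #.###: next=.  (t=1,i=0, bit23=0)
  nb #.##.: next=#  (t=0,i=6, bit22=1)
  nb #.#.#: next=#  (t=0,i=2, bit21=1)
  nb #.#..: next=.  (t=0,i=9, bit20=0)
  nb #..##: next=#  (t=0,i=11, bit19=1)
  nb #..#.: next=.  (t=1,i=10, bit18=0)
  nb #...#: next=#  (t=1,i=13, bit17=1)
  nb #....: next=#  (t=2,i=15, bit16=1)
  nb .####: next=.  (t=1,i=1, bit15=0)
  nb .###.: next=.  (t=0,i=20, bit14=0)
  nb .##.#: next=.  (t=0,i=7, bit13=0)
  nb .##..: next=#  (t=0,i=16, bit12=1)
  nb .#.##: next=#  (t=0,i=5, bit11=1)
  nb .#.#.: next=#  (t=0,i=3, bit10=1)
  nb .#..#: next=.  (t=0,i=10, bit9=0)
  nb .#...: next=.  (t=1,i=12, bit8=0)
  nb ..###: next=#  (t=0,i=19, bit7=1)
  nb ..##.: next=.  (t=0,i=12, bit6=0)
  nb ..#.#: next=#  (t=2,i=11, bit5=1)
  nb ..#..: next=#  (t=1,i=11, bit4=1)
  nb ...##: next=.  (t=1,i=14, bit3=0)
  nb ...#.: next=.  (t=2,i=10, bit2=0)
  nb ....#: next=.  (t=2,i=3, bit1=0)
  nb .....: next=.  (t=2,i=0, bit0=0)
  bits 01110101011010110001110010110000 = 1969953968

1969953968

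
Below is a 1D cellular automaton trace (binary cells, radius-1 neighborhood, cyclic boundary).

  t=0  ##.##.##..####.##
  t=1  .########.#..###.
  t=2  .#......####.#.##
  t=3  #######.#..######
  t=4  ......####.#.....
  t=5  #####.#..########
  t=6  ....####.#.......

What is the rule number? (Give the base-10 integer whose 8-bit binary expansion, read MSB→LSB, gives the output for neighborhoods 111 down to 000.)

  ###|.  b7=0 t=0,i=0
  ##.|#  b6=1 t=0,i=1
  #.#|#  b5=1 t=0,i=2
  #..|#  b4=1 t=0,i=8
  .##|#  b3=1 t=0,i=3
  .#.|#  b2=1 t=1,i=10
  ..#|.  b1=0 t=0,i=9
  ...|#  b0=1 t=2,i=3
  bits 01111101 = 125

125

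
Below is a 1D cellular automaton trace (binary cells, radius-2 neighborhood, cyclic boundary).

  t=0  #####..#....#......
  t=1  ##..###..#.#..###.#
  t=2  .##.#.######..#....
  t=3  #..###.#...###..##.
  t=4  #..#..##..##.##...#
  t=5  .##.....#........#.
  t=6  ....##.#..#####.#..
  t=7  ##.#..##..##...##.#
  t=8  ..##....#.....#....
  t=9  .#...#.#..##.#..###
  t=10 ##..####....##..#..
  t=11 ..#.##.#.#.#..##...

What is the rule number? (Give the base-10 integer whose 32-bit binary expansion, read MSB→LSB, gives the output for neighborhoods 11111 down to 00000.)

372608173

  nb #####: next=.  (t=0,i=2, bit31=0)
  nb ####.: next=.  (t=0,i=3, bit30=0)
  nb ###.#: next=.  (t=1,i=16, bit29=0)
  nb ###..: next=#  (t=0,i=4, bit28=1)
  nb ##.##: next=.  (t=1,i=17, bit27=0)
  nb ##.#.: next=#  (t=2,i=3, bit26=1)
  nb ##..#: next=#  (t=0,i=5, bit25=1)
  nb ##...: next=.  (t=4,i=15, bit24=0)
  nb #.###: next=.  (t=1,i=18, bit23=0)
  nb #.##.: next=.  (t=4,i=13, bit22=0)
  nb #.#.#: next=#  (t=2,i=4, bit21=1)
  nb #.#..: next=#  (t=1,i=11, bit20=1)
  nb #..##: next=.  (t=1,i=3, bit19=0)
  nb #..#.: next=#  (t=0,i=6, bit18=1)
  nb #...#: next=.  (t=3,i=9, bit17=0)
  nb #....: next=#  (t=0,i=9, bit16=1)
  nb .####: next=#  (t=0,i=1, bit15=1)
  nb .###.: next=.  (t=1,i=0, bit14=0)
  nb .##.#: next=.  (t=2,i=2, bit13=0)
  nb .##..: next=.  (t=4,i=0, bit12=0)
  nb .#.##: next=#  (t=2,i=5, bit11=1)
  nb .#.#.: next=#  (t=1,i=10, bit10=1)
  nb .#..#: next=.  (t=1,i=12, bit9=0)
  nb .#...: next=.  (t=0,i=8, bit8=0)
  nb ..###: next=#  (t=0,i=0, bit7=1)
  nb ..##.: next=.  (t=2,i=1, bit6=0)
  nb ..#.#: next=#  (t=1,i=9, bit5=1)
  nb ..#..: next=.  (t=0,i=7, bit4=0)
  nb ...##: next=#  (t=0,i=18, bit3=1)
  nb ...#.: next=#  (t=0,i=11, bit2=1)
  nb ....#: next=.  (t=0,i=10, bit1=0)
  nb .....: next=#  (t=0,i=15, bit0=1)
  bits 00010110001101011000110010101101 = 372608173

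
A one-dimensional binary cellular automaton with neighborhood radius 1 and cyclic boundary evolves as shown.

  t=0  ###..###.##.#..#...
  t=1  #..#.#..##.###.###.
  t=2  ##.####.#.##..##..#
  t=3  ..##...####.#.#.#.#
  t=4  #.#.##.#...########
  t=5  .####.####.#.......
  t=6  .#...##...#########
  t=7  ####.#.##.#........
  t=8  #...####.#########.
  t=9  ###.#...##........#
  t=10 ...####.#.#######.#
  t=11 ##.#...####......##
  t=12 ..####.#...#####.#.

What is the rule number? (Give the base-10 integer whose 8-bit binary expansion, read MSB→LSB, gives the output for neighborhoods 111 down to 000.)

  nb ###: next=.  (t=0,i=1, bit7=0)
  nb ##.: next=.  (t=0,i=2, bit6=0)
  nb #.#: next=#  (t=0,i=8, bit5=1)
  nb #..: next=#  (t=0,i=3, bit4=1)
  nb .##: next=#  (t=0,i=0, bit3=1)
  nb .#.: next=#  (t=0,i=12, bit2=1)
  nb ..#: next=.  (t=0,i=4, bit1=0)
  nb ...: next=#  (t=0,i=17, bit0=1)
  bits 00111101 = 61

61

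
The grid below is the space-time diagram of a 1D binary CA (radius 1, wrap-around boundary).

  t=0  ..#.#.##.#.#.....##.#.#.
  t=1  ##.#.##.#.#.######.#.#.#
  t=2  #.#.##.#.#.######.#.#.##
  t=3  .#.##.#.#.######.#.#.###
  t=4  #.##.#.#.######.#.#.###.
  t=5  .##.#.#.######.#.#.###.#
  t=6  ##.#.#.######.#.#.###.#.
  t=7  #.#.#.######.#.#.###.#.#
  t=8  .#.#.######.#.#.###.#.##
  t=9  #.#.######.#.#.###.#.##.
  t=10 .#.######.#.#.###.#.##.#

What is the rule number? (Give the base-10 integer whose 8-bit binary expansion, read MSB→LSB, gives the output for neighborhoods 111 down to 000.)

  nb ###: next=#  (t=1,i=0, bit7=1)
  nb ##.: next=.  (t=0,i=7, bit6=0)
  nb #.#: next=#  (t=0,i=3, bit5=1)
  nb #..: next=#  (t=0,i=12, bit4=1)
  nb .##: next=#  (t=0,i=6, bit3=1)
  nb .#.: next=.  (t=0,i=2, bit2=0)
  nb ..#: next=#  (t=0,i=1, bit1=1)
  nb ...: next=#  (t=0,i=0, bit0=1)
  bits 10111011 = 187

187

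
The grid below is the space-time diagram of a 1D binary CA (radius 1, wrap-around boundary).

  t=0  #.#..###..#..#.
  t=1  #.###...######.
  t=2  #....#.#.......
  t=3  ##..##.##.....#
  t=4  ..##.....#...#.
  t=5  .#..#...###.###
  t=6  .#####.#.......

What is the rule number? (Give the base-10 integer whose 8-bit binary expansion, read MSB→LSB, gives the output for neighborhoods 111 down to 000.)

  nb ###: next=.  (t=0,i=6, bit7=0)
  nb ##.: next=.  (t=0,i=7, bit6=0)
  nb #.#: next=.  (t=0,i=1, bit5=0)
  nb #..: next=#  (t=0,i=3, bit4=1)
  nb .##: next=.  (t=0,i=5, bit3=0)
  nb .#.: next=#  (t=0,i=0, bit2=1)
  nb ..#: next=#  (t=0,i=4, bit1=1)
  nb ...: next=.  (t=1,i=6, bit0=0)
  bits 00010110 = 22

22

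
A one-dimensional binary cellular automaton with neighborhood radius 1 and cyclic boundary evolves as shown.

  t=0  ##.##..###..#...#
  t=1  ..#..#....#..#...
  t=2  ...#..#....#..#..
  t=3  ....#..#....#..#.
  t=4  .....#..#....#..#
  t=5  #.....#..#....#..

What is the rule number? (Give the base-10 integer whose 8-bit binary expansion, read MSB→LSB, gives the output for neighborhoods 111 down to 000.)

  [7] ### => .  t=0,i=0
  [6] ##. => .  t=0,i=1
  [5] #.# => #  t=0,i=2
  [4] #.. => #  t=0,i=5
  [3] .## => .  t=0,i=3
  [2] .#. => .  t=0,i=12
  [1] ..# => .  t=0,i=6
  [0] ... => .  t=0,i=14
  bits 00110000 = 48

48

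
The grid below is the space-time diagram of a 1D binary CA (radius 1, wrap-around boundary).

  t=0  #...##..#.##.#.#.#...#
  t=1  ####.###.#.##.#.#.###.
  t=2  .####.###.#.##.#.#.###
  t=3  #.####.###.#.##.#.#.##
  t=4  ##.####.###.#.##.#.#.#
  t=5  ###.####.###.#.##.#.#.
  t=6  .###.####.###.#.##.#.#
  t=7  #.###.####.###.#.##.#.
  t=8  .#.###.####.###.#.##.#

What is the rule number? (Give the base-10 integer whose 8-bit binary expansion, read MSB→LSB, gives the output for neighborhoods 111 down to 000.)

  [7] ### => #  t=1,i=1
  [6] ##. => #  t=0,i=0
  [5] #.# => #  t=0,i=9
  [4] #.. => #  t=0,i=1
  [3] .## => .  t=0,i=4
  [2] .#. => .  t=0,i=8
  [1] ..# => #  t=0,i=3
  [0] ... => #  t=0,i=2
  bits 11110011 = 243

243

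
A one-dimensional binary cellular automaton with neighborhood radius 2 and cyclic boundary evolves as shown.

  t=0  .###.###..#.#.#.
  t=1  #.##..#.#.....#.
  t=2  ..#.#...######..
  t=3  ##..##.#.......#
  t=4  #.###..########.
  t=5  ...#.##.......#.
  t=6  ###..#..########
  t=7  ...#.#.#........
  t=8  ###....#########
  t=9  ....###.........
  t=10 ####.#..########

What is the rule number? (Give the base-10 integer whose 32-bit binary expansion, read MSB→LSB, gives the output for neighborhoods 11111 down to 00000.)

  #####|.  b31=0 t=2,i=10
  ####.|.  b30=0 t=2,i=12
  ###.#|#  b29=1 t=0,i=3
  ###..|.  b28=0 t=0,i=7
  ##.##|.  b27=0 t=0,i=4
  ##.#.|.  b26=0 t=3,i=6
  ##..#|#  b25=1 t=0,i=8
  ##...|.  b24=0 t=2,i=14
  #.###|.  b23=0 t=0,i=5
  #.##.|#  b22=1 t=1,i=2
  #.#.#|.  b21=0 t=0,i=12
  #.#..|#  b20=1 t=0,i=14
  #..##|#  b19=1 t=0,i=0
  #..#.|.  b18=0 t=0,i=9
  #...#|.  b17=0 t=2,i=6
  #....|#  b16=1 t=1,i=10
  .####|.  b15=0 t=2,i=9
  .###.|#  b14=1 t=0,i=2
  .##.#|.  b13=0 t=3,i=5
  .##..|.  b12=0 t=1,i=3
  .#.##|.  b11=0 t=1,i=1
  .#.#.|.  b10=0 t=0,i=11
  .#..#|.  b9=0 t=0,i=15
  .#...|#  b8=1 t=1,i=9
  ..###|.  b7=0 t=0,i=1
  ..##.|#  b6=1 t=3,i=4
  ..#.#|.  b5=0 t=0,i=10
  ..#..|#  b4=1 t=5,i=14
  ...##|#  b3=1 t=2,i=7
  ...#.|#  b2=1 t=1,i=13
  ....#|#  b1=1 t=1,i=12
  .....|#  b0=1 t=1,i=11
  bits 00100010010110010100000101011111 = 576274783

576274783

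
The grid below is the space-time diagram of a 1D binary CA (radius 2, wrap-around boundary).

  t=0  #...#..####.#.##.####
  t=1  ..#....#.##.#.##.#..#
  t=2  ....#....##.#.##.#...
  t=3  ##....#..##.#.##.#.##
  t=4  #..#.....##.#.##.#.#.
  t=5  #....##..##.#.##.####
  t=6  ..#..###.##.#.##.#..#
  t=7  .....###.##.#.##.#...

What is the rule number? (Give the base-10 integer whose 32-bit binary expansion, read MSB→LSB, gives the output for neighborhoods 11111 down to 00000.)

1660122305

  nb #####: next=.  (t=0,i=19, bit31=0)
  nb ####.: next=#  (t=0,i=9, bit30=1)
  nb ###.#: next=#  (t=0,i=10, bit29=1)
  nb ###..: next=.  (t=0,i=0, bit28=0)
  nb ##.##: next=.  (t=0,i=16, bit27=0)
  nb ##.#.: next=.  (t=0,i=11, bit26=0)
  nb ##..#: next=#  (t=5,i=7, bit25=1)
  nb ##...: next=.  (t=0,i=1, bit24=0)
  nb #.###: next=#  (t=0,i=17, bit23=1)
  nb #.##.: next=#  (t=0,i=14, bit22=1)
  nb #.#.#: next=#  (t=0,i=12, bit21=1)
  nb #.#..: next=#  (t=1,i=17, bit20=1)
  nb #..##: next=.  (t=0,i=6, bit19=0)
  nb #..#.: next=.  (t=1,i=1, bit18=0)
  nb #...#: next=#  (t=0,i=2, bit17=1)
  nb #....: next=#  (t=1,i=4, bit16=1)
  nb .####: next=.  (t=0,i=8, bit15=0)
  nb .###.: next=#  (t=6,i=6, bit14=1)
  nb .##.#: next=#  (t=0,i=15, bit13=1)
  nb .##..: next=#  (t=5,i=6, bit12=1)
  nb .#.##: next=.  (t=0,i=13, bit11=0)
  nb .#.#.: next=#  (t=4,i=18, bit10=1)
  nb .#..#: next=.  (t=0,i=5, bit9=0)
  nb .#...: next=.  (t=1,i=3, bit8=0)
  nb ..###: next=#  (t=0,i=7, bit7=1)
  nb ..##.: next=#  (t=2,i=9, bit6=1)
  nb ..#.#: next=.  (t=1,i=7, bit5=0)
  nb ..#..: next=.  (t=0,i=4, bit4=0)
  nb ...##: next=.  (t=2,i=8, bit3=0)
  nb ...#.: next=.  (t=0,i=3, bit2=0)
  nb ....#: next=.  (t=1,i=5, bit1=0)
  nb .....: next=#  (t=2,i=0, bit0=1)
  bits 01100010111100110111010011000001 = 1660122305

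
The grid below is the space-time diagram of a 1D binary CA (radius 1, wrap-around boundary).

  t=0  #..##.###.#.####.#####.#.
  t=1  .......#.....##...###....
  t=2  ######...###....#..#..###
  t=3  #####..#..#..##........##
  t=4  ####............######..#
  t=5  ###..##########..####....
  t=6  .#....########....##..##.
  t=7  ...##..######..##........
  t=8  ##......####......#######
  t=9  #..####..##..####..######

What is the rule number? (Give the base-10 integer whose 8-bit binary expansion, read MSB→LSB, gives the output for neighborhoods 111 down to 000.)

129

  ###|#  b7=1 t=0,i=7
  ##.|.  b6=0 t=0,i=4
  #.#|.  b5=0 t=0,i=5
  #..|.  b4=0 t=0,i=1
  .##|.  b3=0 t=0,i=3
  .#.|.  b2=0 t=0,i=0
  ..#|.  b1=0 t=0,i=2
  ...|#  b0=1 t=1,i=0
  bits 10000001 = 129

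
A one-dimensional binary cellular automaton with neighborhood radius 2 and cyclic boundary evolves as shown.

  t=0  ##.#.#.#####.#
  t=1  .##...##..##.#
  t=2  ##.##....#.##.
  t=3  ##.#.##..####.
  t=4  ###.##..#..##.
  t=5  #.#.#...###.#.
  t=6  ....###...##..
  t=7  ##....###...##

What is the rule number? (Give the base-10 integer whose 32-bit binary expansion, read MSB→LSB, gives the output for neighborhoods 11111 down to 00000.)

1977297713

  #####|.  b31=0 t=0,i=9
  ####.|#  b30=1 t=0,i=10
  ###.#|#  b29=1 t=0,i=1
  ###..|#  b28=1 t=6,i=6
  ##.##|.  b27=0 t=0,i=12
  ##.#.|#  b26=1 t=0,i=2
  ##..#|.  b25=0 t=1,i=8
  ##...|#  b24=1 t=1,i=3
  #.###|#  b23=1 t=0,i=7
  #.##.|#  b22=1 t=1,i=1
  #.#.#|.  b21=0 t=0,i=3
  #.#..|#  b20=1 t=5,i=4
  #..##|#  b19=1 t=1,i=9
  #..#.|.  b18=0 t=4,i=7
  #...#|#  b17=1 t=1,i=4
  #....|#  b16=1 t=2,i=6
  .####|.  b15=0 t=0,i=8
  .###.|.  b14=0 t=0,i=0
  .##.#|#  b13=1 t=1,i=11
  .##..|.  b12=0 t=1,i=2
  .#.##|#  b11=1 t=0,i=6
  .#.#.|.  b10=0 t=0,i=4
  .#..#|#  b9=1 t=4,i=9
  .#...|#  b8=1 t=5,i=5
  ..###|.  b7=0 t=3,i=9
  ..##.|.  b6=0 t=1,i=6
  ..#.#|#  b5=1 t=2,i=9
  ..#..|#  b4=1 t=4,i=8
  ...##|.  b3=0 t=1,i=5
  ...#.|.  b2=0 t=2,i=8
  ....#|.  b1=0 t=2,i=7
  .....|#  b0=1 t=6,i=0
  bits 01110101110110110010101100110001 = 1977297713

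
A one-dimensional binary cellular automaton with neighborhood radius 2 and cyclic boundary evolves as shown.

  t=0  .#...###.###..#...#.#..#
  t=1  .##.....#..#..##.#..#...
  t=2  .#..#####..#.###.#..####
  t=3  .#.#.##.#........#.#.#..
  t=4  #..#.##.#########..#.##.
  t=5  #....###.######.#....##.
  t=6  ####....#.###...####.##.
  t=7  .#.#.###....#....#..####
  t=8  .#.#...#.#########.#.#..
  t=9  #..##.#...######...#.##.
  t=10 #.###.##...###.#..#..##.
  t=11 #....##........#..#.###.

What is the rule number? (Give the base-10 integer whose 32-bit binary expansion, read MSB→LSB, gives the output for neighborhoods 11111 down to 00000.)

  ##### -> #   bit 31 = 1  t=2,i=6
  ####. -> .   bit 30 = 0  t=2,i=7
  ###.# -> .   bit 29 = 0  t=0,i=7
  ###.. -> #   bit 28 = 1  t=0,i=11
  ##.## -> #   bit 27 = 1  t=0,i=8
  ##.#. -> .   bit 26 = 0  t=1,i=16
  ##..# -> .   bit 25 = 0  t=0,i=12
  ##... -> .   bit 24 = 0  t=1,i=3
  #.### -> .   bit 23 = 0  t=0,i=9
  #.##. -> #   bit 22 = 1  t=3,i=5
  #.#.# -> #   bit 21 = 1  t=3,i=3
  #.#.. -> #   bit 20 = 1  t=0,i=1
  #..## -> #   bit 19 = 1  t=1,i=13
  #..#. -> .   bit 18 = 0  t=0,i=13
  #...# -> .   bit 17 = 0  t=0,i=3
  #.... -> #   bit 16 = 1  t=1,i=4
  .#### -> #   bit 15 = 1  t=2,i=5
  .###. -> .   bit 14 = 0  t=0,i=6
  .##.# -> #   bit 13 = 1  t=1,i=15
  .##.. -> .   bit 12 = 0  t=1,i=2
  .#.## -> .   bit 11 = 0  t=2,i=12
  .#.#. -> .   bit 10 = 0  t=0,i=0
  .#..# -> .   bit 9 = 0  t=0,i=21
  .#... -> #   bit 8 = 1  t=0,i=2
  ..### -> .   bit 7 = 0  t=0,i=5
  ..##. -> #   bit 6 = 1  t=1,i=1
  ..#.# -> .   bit 5 = 0  t=0,i=18
  ..#.. -> #   bit 4 = 1  t=0,i=14
  ...## -> .   bit 3 = 0  t=0,i=4
  ...#. -> #   bit 2 = 1  t=0,i=17
  ....# -> #   bit 1 = 1  t=1,i=6
  ..... -> #   bit 0 = 1  t=1,i=5
  bits 10011000011110011010000101010111 = 2558107991

2558107991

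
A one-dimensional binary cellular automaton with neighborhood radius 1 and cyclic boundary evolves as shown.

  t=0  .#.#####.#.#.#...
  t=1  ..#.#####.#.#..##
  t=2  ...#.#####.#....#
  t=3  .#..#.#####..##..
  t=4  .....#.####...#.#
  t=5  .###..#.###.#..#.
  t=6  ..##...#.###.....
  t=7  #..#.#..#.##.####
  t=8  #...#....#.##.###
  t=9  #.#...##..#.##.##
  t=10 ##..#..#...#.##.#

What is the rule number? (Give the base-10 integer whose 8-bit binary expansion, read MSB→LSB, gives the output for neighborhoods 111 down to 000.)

225

  ### -> #   bit 7 = 1  t=0,i=4
  ##. -> #   bit 6 = 1  t=0,i=7
  #.# -> #   bit 5 = 1  t=0,i=2
  #.. -> .   bit 4 = 0  t=0,i=14
  .## -> .   bit 3 = 0  t=0,i=3
  .#. -> .   bit 2 = 0  t=0,i=1
  ..# -> .   bit 1 = 0  t=0,i=0
  ... -> #   bit 0 = 1  t=0,i=15
  bits 11100001 = 225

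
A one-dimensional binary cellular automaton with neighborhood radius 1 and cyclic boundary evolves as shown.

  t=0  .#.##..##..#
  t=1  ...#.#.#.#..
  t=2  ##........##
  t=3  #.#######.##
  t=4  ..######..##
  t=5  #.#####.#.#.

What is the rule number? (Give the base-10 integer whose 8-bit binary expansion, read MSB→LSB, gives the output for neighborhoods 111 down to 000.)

  [7] ### => #  t=2,i=0
  [6] ##. => .  t=0,i=4
  [5] #.# => .  t=0,i=0
  [4] #.. => #  t=0,i=5
  [3] .## => #  t=0,i=3
  [2] .#. => .  t=0,i=1
  [1] ..# => .  t=0,i=6
  [0] ... => #  t=1,i=0
  bits 10011001 = 153

153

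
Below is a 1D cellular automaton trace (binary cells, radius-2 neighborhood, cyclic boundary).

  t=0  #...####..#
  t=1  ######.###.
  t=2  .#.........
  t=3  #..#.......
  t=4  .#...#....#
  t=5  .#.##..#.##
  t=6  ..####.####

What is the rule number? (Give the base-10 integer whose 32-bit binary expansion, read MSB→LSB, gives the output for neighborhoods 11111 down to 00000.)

324778668

  [31] ##### => .  t=1,i=2
  [30] ####. => .  t=0,i=6
  [29] ###.# => .  t=1,i=5
  [28] ###.. => #  t=0,i=7
  [27] ##.## => .  t=1,i=6
  [26] ##.#. => .  t=5,i=0
  [25] ##..# => #  t=0,i=8
  [24] ##... => #  t=0,i=1
  [23] #.### => .  t=1,i=0
  [22] #.##. => #  t=5,i=3
  [21] #.#.# => .  t=5,i=1
  [20] #.#.. => #  t=4,i=1
  [19] #..## => #  t=0,i=9
  [18] #..#. => .  t=3,i=2
  [17] #...# => #  t=0,i=2
  [16] #.... => #  t=2,i=3
  [15] .#### => #  t=0,i=5
  [14] .###. => .  t=1,i=8
  [13] .##.# => #  t=5,i=10
  [12] .##.. => #  t=0,i=0
  [11] .#.## => #  t=5,i=2
  [10] .#.#. => .  t=4,i=0
  [9] .#..# => #  t=3,i=1
  [8] .#... => .  t=2,i=2
  [7] ..### => #  t=0,i=4
  [6] ..##. => .  t=0,i=10
  [5] ..#.# => #  t=4,i=10
  [4] ..#.. => .  t=2,i=1
  [3] ...## => #  t=0,i=3
  [2] ...#. => #  t=2,i=0
  [1] ....# => .  t=2,i=10
  [0] ..... => .  t=2,i=4
  bits 00010011010110111011101010101100 = 324778668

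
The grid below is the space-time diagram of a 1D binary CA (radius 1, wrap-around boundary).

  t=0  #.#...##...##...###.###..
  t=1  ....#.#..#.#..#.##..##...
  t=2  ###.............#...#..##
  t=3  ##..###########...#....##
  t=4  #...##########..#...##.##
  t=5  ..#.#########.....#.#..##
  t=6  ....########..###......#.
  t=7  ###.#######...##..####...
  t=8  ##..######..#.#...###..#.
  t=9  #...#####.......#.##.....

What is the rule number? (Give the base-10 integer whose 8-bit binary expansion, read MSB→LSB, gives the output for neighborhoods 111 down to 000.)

137

  ###|#  b7=1 t=0,i=17
  ##.|.  b6=0 t=0,i=7
  #.#|.  b5=0 t=0,i=1
  #..|.  b4=0 t=0,i=3
  .##|#  b3=1 t=0,i=6
  .#.|.  b2=0 t=0,i=0
  ..#|.  b1=0 t=0,i=5
  ...|#  b0=1 t=0,i=4
  bits 10001001 = 137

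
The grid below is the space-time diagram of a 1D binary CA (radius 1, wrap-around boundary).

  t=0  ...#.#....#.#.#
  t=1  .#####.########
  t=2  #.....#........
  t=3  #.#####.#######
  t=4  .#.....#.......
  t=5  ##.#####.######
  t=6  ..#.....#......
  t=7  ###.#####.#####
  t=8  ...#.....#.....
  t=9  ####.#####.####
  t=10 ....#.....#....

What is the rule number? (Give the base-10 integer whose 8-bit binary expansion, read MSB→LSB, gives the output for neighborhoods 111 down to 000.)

39

  [7] ### => .  t=1,i=2
  [6] ##. => .  t=1,i=5
  [5] #.# => #  t=0,i=4
  [4] #.. => .  t=0,i=0
  [3] .## => .  t=1,i=1
  [2] .#. => #  t=0,i=3
  [1] ..# => #  t=0,i=2
  [0] ... => #  t=0,i=1
  bits 00100111 = 39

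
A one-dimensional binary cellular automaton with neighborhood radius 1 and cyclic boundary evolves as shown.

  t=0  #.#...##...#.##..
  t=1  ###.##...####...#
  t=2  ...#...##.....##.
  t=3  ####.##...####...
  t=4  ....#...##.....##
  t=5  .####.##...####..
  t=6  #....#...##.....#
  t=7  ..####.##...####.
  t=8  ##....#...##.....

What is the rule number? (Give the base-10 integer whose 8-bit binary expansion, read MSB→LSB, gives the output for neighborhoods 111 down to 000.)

39

  ### -> .   bit 7 = 0  t=1,i=0
  ##. -> .   bit 6 = 0  t=0,i=7
  #.# -> #   bit 5 = 1  t=0,i=1
  #.. -> .   bit 4 = 0  t=0,i=3
  .## -> .   bit 3 = 0  t=0,i=6
  .#. -> #   bit 2 = 1  t=0,i=0
  ..# -> #   bit 1 = 1  t=0,i=5
  ... -> #   bit 0 = 1  t=0,i=4
  bits 00100111 = 39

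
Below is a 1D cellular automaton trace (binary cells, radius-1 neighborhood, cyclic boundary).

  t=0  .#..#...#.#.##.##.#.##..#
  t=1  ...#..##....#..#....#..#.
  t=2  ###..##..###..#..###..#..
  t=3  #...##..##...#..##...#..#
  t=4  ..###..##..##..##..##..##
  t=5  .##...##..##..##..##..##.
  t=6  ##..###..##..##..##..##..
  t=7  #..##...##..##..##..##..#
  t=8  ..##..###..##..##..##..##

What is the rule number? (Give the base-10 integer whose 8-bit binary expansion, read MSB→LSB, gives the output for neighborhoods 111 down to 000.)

11

  nb ###: next=.  (t=2,i=1, bit7=0)
  nb ##.: next=.  (t=0,i=13, bit6=0)
  nb #.#: next=.  (t=0,i=0, bit5=0)
  nb #..: next=.  (t=0,i=2, bit4=0)
  nb .##: next=#  (t=0,i=12, bit3=1)
  nb .#.: next=.  (t=0,i=1, bit2=0)
  nb ..#: next=#  (t=0,i=3, bit1=1)
  nb ...: next=#  (t=0,i=6, bit0=1)
  bits 00001011 = 11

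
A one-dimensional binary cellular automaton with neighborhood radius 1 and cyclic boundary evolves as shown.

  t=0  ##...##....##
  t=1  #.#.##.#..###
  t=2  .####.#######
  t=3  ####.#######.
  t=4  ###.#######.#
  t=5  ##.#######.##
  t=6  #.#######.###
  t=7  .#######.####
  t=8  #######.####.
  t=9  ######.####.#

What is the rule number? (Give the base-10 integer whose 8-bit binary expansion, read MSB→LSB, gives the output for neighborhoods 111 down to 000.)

  [7] ### => #  t=0,i=0
  [6] ##. => .  t=0,i=1
  [5] #.# => #  t=1,i=1
  [4] #.. => #  t=0,i=2
  [3] .## => #  t=0,i=5
  [2] .#. => #  t=1,i=2
  [1] ..# => #  t=0,i=4
  [0] ... => .  t=0,i=3
  bits 10111110 = 190

190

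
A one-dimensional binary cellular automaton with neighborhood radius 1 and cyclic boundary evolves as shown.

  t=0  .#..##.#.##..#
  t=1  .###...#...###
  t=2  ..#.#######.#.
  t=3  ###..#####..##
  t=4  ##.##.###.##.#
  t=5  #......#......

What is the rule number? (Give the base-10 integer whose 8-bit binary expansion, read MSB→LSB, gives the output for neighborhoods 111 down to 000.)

151

  ### -> #   bit 7 = 1  t=1,i=2
  ##. -> .   bit 6 = 0  t=0,i=5
  #.# -> .   bit 5 = 0  t=0,i=0
  #.. -> #   bit 4 = 1  t=0,i=2
  .## -> .   bit 3 = 0  t=0,i=4
  .#. -> #   bit 2 = 1  t=0,i=1
  ..# -> #   bit 1 = 1  t=0,i=3
  ... -> #   bit 0 = 1  t=1,i=5
  bits 10010111 = 151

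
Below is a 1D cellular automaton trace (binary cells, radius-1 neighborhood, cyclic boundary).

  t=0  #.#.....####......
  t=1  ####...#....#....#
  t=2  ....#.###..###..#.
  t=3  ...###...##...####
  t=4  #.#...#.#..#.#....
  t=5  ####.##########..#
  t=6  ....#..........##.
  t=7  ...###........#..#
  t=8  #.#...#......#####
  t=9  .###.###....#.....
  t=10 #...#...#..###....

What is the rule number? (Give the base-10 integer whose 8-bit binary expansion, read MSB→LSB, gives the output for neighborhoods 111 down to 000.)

54

  ###|.  b7=0 t=0,i=9
  ##.|.  b6=0 t=0,i=11
  #.#|#  b5=1 t=0,i=1
  #..|#  b4=1 t=0,i=3
  .##|.  b3=0 t=0,i=8
  .#.|#  b2=1 t=0,i=0
  ..#|#  b1=1 t=0,i=7
  ...|.  b0=0 t=0,i=4
  bits 00110110 = 54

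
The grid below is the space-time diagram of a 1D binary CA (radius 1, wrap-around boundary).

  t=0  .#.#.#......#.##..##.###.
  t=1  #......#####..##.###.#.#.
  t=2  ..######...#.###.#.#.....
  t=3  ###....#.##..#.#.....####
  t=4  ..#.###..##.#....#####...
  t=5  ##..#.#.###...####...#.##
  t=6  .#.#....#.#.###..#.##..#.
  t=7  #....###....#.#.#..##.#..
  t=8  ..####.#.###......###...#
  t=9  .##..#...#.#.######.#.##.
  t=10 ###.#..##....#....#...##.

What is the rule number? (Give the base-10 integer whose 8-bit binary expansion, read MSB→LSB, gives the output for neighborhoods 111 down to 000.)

  [7] ### => .  t=0,i=22
  [6] ##. => #  t=0,i=15
  [5] #.# => .  t=0,i=2
  [4] #.. => .  t=0,i=6
  [3] .## => #  t=0,i=14
  [2] .#. => .  t=0,i=1
  [1] ..# => #  t=0,i=0
  [0] ... => #  t=0,i=7
  bits 01001011 = 75

75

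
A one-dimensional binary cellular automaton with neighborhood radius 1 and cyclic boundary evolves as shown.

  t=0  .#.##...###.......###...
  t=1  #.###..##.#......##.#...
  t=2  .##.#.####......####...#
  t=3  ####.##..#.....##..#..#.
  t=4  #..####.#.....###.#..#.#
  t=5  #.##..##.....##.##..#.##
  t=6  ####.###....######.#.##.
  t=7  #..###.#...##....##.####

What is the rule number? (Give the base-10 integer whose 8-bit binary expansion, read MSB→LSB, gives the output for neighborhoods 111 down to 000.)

106

  nb ###: next=.  (t=0,i=9, bit7=0)
  nb ##.: next=#  (t=0,i=4, bit6=1)
  nb #.#: next=#  (t=0,i=2, bit5=1)
  nb #..: next=.  (t=0,i=5, bit4=0)
  nb .##: next=#  (t=0,i=3, bit3=1)
  nb .#.: next=.  (t=0,i=1, bit2=0)
  nb ..#: next=#  (t=0,i=0, bit1=1)
  nb ...: next=.  (t=0,i=6, bit0=0)
  bits 01101010 = 106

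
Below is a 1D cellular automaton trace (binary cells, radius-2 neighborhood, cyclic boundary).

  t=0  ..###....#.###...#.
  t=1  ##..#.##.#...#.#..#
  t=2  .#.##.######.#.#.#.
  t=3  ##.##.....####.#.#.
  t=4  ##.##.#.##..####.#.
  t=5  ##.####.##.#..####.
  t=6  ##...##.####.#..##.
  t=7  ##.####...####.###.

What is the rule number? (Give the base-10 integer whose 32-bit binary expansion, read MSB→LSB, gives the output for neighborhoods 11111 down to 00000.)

1954492778

  nb #####: next=.  (t=2,i=8, bit31=0)
  nb ####.: next=#  (t=2,i=10, bit30=1)
  nb ###.#: next=#  (t=2,i=11, bit29=1)
  nb ###..: next=#  (t=0,i=4, bit28=1)
  nb ##.##: next=.  (t=2,i=5, bit27=0)
  nb ##.#.: next=#  (t=1,i=8, bit26=1)
  nb ##..#: next=.  (t=1,i=2, bit25=0)
  nb ##...: next=.  (t=0,i=5, bit24=0)
  nb #.###: next=.  (t=0,i=11, bit23=0)
  nb #.##.: next=#  (t=1,i=6, bit22=1)
  nb #.#.#: next=#  (t=2,i=13, bit21=1)
  nb #.#..: next=#  (t=1,i=9, bit20=1)
  nb #..##: next=#  (t=1,i=17, bit19=1)
  nb #..#.: next=#  (t=1,i=3, bit18=1)
  nb #...#: next=#  (t=0,i=0, bit17=1)
  nb #....: next=#  (t=0,i=6, bit16=1)
  nb .####: next=.  (t=2,i=7, bit15=0)
  nb .###.: next=.  (t=0,i=3, bit14=0)
  nb .##.#: next=#  (t=1,i=7, bit13=1)
  nb .##..: next=#  (t=3,i=4, bit12=1)
  nb .#.##: next=.  (t=0,i=10, bit11=0)
  nb .#.#.: next=.  (t=1,i=14, bit10=0)
  nb .#..#: next=.  (t=1,i=16, bit9=0)
  nb .#...: next=#  (t=0,i=18, bit8=1)
  nb ..###: next=.  (t=0,i=2, bit7=0)
  nb ..##.: next=#  (t=6,i=5, bit6=1)
  nb ..#.#: next=#  (t=0,i=9, bit5=1)
  nb ..#..: next=.  (t=0,i=17, bit4=0)
  nb ...##: next=#  (t=0,i=1, bit3=1)
  nb ...#.: next=.  (t=0,i=8, bit2=0)
  nb ....#: next=#  (t=0,i=7, bit1=1)
  nb .....: next=.  (t=3,i=7, bit0=0)
  bits 01110100011111110011000101101010 = 1954492778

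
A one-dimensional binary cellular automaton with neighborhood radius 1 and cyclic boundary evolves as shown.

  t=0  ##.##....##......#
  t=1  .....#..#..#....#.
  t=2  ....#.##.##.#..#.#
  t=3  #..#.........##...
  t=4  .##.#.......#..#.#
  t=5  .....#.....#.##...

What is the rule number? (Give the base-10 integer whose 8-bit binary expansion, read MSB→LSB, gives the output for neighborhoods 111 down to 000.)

  ### -> .   bit 7 = 0  t=0,i=0
  ##. -> .   bit 6 = 0  t=0,i=1
  #.# -> .   bit 5 = 0  t=0,i=2
  #.. -> #   bit 4 = 1  t=0,i=5
  .## -> .   bit 3 = 0  t=0,i=3
  .#. -> .   bit 2 = 0  t=1,i=5
  ..# -> #   bit 1 = 1  t=0,i=8
  ... -> .   bit 0 = 0  t=0,i=6
  bits 00010010 = 18

18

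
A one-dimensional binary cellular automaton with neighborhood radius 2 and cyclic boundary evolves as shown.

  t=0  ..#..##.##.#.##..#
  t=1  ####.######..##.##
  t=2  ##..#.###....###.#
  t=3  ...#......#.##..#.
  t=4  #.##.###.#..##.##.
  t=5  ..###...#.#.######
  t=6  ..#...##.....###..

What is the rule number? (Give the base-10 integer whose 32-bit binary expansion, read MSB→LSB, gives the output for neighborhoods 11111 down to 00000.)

  #####|#  b31=1 t=1,i=0
  ####.|.  b30=0 t=1,i=2
  ###.#|.  b29=0 t=1,i=3
  ###..|.  b28=0 t=1,i=10
  ##.##|#  b27=1 t=0,i=7
  ##.#.|#  b26=1 t=0,i=10
  ##..#|.  b25=0 t=0,i=15
  ##...|.  b24=0 t=2,i=9
  #.###|.  b23=0 t=1,i=5
  #.##.|#  b22=1 t=0,i=8
  #.#.#|.  b21=0 t=0,i=11
  #.#..|.  b20=0 t=4,i=9
  #..##|.  b19=0 t=0,i=4
  #..#.|#  b18=1 t=0,i=1
  #...#|#  b17=1 t=5,i=6
  #....|#  b16=1 t=2,i=10
  .####|#  b15=1 t=1,i=6
  .###.|.  b14=0 t=2,i=0
  .##.#|#  b13=1 t=0,i=6
  .##..|#  b12=1 t=0,i=14
  .#.##|.  b11=0 t=0,i=12
  .#.#.|.  b10=0 t=5,i=9
  .#..#|#  b9=1 t=0,i=0
  .#...|.  b8=0 t=3,i=4
  ..###|#  b7=1 t=2,i=13
  ..##.|#  b6=1 t=0,i=5
  ..#.#|.  b5=0 t=2,i=4
  ..#..|#  b4=1 t=0,i=2
  ...##|#  b3=1 t=2,i=12
  ...#.|#  b2=1 t=3,i=2
  ....#|.  b1=0 t=2,i=11
  .....|#  b0=1 t=3,i=6
  bits 10001100010001111011001011011101 = 2353509085

2353509085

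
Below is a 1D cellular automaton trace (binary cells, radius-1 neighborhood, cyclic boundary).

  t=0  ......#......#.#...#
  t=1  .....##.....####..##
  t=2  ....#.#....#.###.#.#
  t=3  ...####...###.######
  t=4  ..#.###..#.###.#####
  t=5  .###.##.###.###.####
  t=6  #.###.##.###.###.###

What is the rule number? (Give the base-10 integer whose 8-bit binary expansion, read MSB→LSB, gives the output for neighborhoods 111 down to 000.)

  ### -> #   bit 7 = 1  t=1,i=13
  ##. -> #   bit 6 = 1  t=1,i=6
  #.# -> #   bit 5 = 1  t=0,i=14
  #.. -> .   bit 4 = 0  t=0,i=0
  .## -> .   bit 3 = 0  t=1,i=5
  .#. -> #   bit 2 = 1  t=0,i=6
  ..# -> #   bit 1 = 1  t=0,i=5
  ... -> .   bit 0 = 0  t=0,i=1
  bits 11100110 = 230

230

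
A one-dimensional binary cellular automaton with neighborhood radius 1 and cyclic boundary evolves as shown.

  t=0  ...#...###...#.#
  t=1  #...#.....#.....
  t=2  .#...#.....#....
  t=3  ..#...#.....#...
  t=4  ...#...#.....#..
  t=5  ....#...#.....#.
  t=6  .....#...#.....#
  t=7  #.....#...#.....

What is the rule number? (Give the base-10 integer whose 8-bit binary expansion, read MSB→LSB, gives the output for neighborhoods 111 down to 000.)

  ### -> .   bit 7 = 0  t=0,i=8
  ##. -> .   bit 6 = 0  t=0,i=9
  #.# -> .   bit 5 = 0  t=0,i=14
  #.. -> #   bit 4 = 1  t=0,i=0
  .## -> .   bit 3 = 0  t=0,i=7
  .#. -> .   bit 2 = 0  t=0,i=3
  ..# -> .   bit 1 = 0  t=0,i=2
  ... -> .   bit 0 = 0  t=0,i=1
  bits 00010000 = 16

16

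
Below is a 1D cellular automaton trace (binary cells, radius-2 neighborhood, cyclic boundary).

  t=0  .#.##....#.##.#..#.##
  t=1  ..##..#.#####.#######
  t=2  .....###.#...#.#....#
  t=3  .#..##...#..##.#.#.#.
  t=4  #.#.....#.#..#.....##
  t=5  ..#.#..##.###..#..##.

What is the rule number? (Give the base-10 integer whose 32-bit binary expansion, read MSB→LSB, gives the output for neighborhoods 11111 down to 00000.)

408267436

  [31] ##### => .  t=1,i=10
  [30] ####. => .  t=1,i=11
  [29] ###.# => .  t=1,i=12
  [28] ###.. => #  t=1,i=20
  [27] ##.## => #  t=1,i=13
  [26] ##.#. => .  t=0,i=0
  [25] ##..# => .  t=1,i=0
  [24] ##... => .  t=0,i=5
  [23] #.### => .  t=1,i=8
  [22] #.##. => #  t=0,i=3
  [21] #.#.# => .  t=0,i=1
  [20] #.#.. => #  t=0,i=14
  [19] #..## => .  t=1,i=1
  [18] #..#. => #  t=0,i=16
  [17] #...# => .  t=2,i=11
  [16] #.... => #  t=0,i=6
  [15] .#### => #  t=1,i=9
  [14] .###. => .  t=2,i=6
  [13] .##.# => #  t=0,i=12
  [12] .##.. => .  t=0,i=4
  [11] .#.## => #  t=0,i=2
  [10] .#.#. => .  t=2,i=14
  [9] .#..# => #  t=0,i=15
  [8] .#... => .  t=2,i=0
  [7] ..### => #  t=2,i=5
  [6] ..##. => .  t=1,i=2
  [5] ..#.# => #  t=0,i=9
  [4] ..#.. => .  t=2,i=20
  [3] ...## => #  t=2,i=4
  [2] ...#. => #  t=0,i=8
  [1] ....# => .  t=0,i=7
  [0] ..... => .  t=2,i=2
  bits 00011000010101011010101010101100 = 408267436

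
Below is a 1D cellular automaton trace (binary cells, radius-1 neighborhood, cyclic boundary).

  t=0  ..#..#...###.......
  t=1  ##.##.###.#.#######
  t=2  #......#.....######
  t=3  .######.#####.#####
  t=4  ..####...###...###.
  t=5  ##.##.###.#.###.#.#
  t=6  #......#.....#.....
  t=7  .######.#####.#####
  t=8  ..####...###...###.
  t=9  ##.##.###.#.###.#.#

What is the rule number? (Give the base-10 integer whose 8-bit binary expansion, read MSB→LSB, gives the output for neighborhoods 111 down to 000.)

147

  [7] ### => #  t=0,i=10
  [6] ##. => .  t=0,i=11
  [5] #.# => .  t=1,i=2
  [4] #.. => #  t=0,i=3
  [3] .## => .  t=0,i=9
  [2] .#. => .  t=0,i=2
  [1] ..# => #  t=0,i=1
  [0] ... => #  t=0,i=0
  bits 10010011 = 147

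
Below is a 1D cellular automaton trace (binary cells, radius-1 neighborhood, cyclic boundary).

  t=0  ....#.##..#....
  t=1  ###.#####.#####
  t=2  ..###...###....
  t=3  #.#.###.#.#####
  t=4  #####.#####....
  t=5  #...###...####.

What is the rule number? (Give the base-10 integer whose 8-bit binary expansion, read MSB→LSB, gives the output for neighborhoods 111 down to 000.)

125

  nb ###: next=.  (t=1,i=0, bit7=0)
  nb ##.: next=#  (t=0,i=7, bit6=1)
  nb #.#: next=#  (t=0,i=5, bit5=1)
  nb #..: next=#  (t=0,i=8, bit4=1)
  nb .##: next=#  (t=0,i=6, bit3=1)
  nb .#.: next=#  (t=0,i=4, bit2=1)
  nb ..#: next=.  (t=0,i=3, bit1=0)
  nb ...: next=#  (t=0,i=0, bit0=1)
  bits 01111101 = 125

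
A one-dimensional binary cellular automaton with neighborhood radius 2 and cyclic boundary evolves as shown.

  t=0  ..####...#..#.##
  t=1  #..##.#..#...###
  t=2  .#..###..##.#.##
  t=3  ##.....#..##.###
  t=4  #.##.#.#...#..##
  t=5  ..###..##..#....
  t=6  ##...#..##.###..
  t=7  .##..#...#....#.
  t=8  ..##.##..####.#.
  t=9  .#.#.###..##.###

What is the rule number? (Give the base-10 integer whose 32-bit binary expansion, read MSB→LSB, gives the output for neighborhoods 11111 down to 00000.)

  ##### -> #   bit 31 = 1  t=3,i=15
  ####. -> #   bit 30 = 1  t=0,i=4
  ###.# -> .   bit 29 = 0  t=4,i=0
  ###.. -> .   bit 28 = 0  t=0,i=5
  ##.## -> .   bit 27 = 0  t=3,i=12
  ##.#. -> #   bit 26 = 1  t=1,i=5
  ##..# -> #   bit 25 = 1  t=0,i=0
  ##... -> #   bit 24 = 1  t=0,i=6
  #.### -> .   bit 23 = 0  t=3,i=13
  #.##. -> #   bit 22 = 1  t=0,i=14
  #.#.# -> .   bit 21 = 0  t=2,i=12
  #.#.. -> #   bit 20 = 1  t=1,i=6
  #..## -> .   bit 19 = 0  t=0,i=1
  #..#. -> .   bit 18 = 0  t=0,i=11
  #...# -> .   bit 17 = 0  t=0,i=7
  #.... -> #   bit 16 = 1  t=3,i=3
  .#### -> #   bit 15 = 1  t=0,i=3
  .###. -> .   bit 14 = 0  t=2,i=5
  .##.# -> #   bit 13 = 1  t=1,i=4
  .##.. -> #   bit 12 = 1  t=0,i=15
  .#.## -> #   bit 11 = 1  t=0,i=13
  .#.#. -> .   bit 10 = 0  t=4,i=6
  .#..# -> .   bit 9 = 0  t=0,i=10
  .#... -> #   bit 8 = 1  t=1,i=10
  ..### -> .   bit 7 = 0  t=0,i=2
  ..##. -> .   bit 6 = 0  t=1,i=3
  ..#.# -> .   bit 5 = 0  t=0,i=12
  ..#.. -> #   bit 4 = 1  t=0,i=9
  ...## -> #   bit 3 = 1  t=1,i=12
  ...#. -> .   bit 2 = 0  t=0,i=8
  ....# -> #   bit 1 = 1  t=3,i=5
  ..... -> .   bit 0 = 0  t=3,i=4
  bits 11000111010100011011100100011010 = 3344021786

3344021786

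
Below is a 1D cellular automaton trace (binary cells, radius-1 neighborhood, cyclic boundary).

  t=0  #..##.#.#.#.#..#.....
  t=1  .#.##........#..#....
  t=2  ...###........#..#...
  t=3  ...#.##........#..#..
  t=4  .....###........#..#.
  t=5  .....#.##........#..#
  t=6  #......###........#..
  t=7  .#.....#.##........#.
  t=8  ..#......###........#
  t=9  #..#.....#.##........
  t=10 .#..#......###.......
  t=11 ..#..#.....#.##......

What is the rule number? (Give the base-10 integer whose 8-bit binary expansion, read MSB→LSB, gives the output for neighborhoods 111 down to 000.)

  ### -> .   bit 7 = 0  t=2,i=4
  ##. -> #   bit 6 = 1  t=0,i=4
  #.# -> .   bit 5 = 0  t=0,i=5
  #.. -> #   bit 4 = 1  t=0,i=1
  .## -> #   bit 3 = 1  t=0,i=3
  .#. -> .   bit 2 = 0  t=0,i=0
  ..# -> .   bit 1 = 0  t=0,i=2
  ... -> .   bit 0 = 0  t=0,i=17
  bits 01011000 = 88

88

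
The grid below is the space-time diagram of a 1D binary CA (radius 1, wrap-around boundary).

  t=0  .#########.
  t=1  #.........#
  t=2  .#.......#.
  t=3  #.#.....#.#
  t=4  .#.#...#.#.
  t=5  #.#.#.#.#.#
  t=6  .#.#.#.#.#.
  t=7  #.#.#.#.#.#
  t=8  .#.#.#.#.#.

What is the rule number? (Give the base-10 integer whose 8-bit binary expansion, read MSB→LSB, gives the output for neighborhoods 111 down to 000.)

  ### -> .   bit 7 = 0  t=0,i=2
  ##. -> .   bit 6 = 0  t=0,i=9
  #.# -> #   bit 5 = 1  t=3,i=1
  #.. -> #   bit 4 = 1  t=0,i=10
  .## -> .   bit 3 = 0  t=0,i=1
  .#. -> .   bit 2 = 0  t=2,i=1
  ..# -> #   bit 1 = 1  t=0,i=0
  ... -> .   bit 0 = 0  t=1,i=2
  bits 00110010 = 50

50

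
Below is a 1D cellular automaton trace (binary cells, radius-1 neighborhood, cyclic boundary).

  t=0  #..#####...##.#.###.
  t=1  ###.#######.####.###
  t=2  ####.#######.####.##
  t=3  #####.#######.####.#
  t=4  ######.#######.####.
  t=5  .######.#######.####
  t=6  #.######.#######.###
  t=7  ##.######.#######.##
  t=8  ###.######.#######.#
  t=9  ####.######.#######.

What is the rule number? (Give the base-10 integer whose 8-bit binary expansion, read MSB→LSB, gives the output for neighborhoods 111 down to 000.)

247

  [7] ### => #  t=0,i=4
  [6] ##. => #  t=0,i=7
  [5] #.# => #  t=0,i=13
  [4] #.. => #  t=0,i=1
  [3] .## => .  t=0,i=3
  [2] .#. => #  t=0,i=0
  [1] ..# => #  t=0,i=2
  [0] ... => #  t=0,i=9
  bits 11110111 = 247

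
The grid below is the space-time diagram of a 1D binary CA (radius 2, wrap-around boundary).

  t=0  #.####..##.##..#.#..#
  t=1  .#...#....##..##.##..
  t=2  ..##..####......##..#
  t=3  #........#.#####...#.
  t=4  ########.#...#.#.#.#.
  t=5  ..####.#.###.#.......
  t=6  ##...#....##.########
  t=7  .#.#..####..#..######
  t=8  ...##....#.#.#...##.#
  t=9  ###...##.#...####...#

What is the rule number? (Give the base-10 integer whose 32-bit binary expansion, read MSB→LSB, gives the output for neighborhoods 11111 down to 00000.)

3092726571

  nb #####: next=#  (t=3,i=13, bit31=1)
  nb ####.: next=.  (t=0,i=4, bit30=0)
  nb ###.#: next=#  (t=4,i=7, bit29=1)
  nb ###..: next=#  (t=0,i=5, bit28=1)
  nb ##.##: next=#  (t=0,i=1, bit27=1)
  nb ##.#.: next=.  (t=4,i=8, bit26=0)
  nb ##..#: next=.  (t=0,i=6, bit25=0)
  nb ##...: next=.  (t=1,i=19, bit24=0)
  nb #.###: next=.  (t=0,i=2, bit23=0)
  nb #.##.: next=#  (t=0,i=11, bit22=1)
  nb #.#.#: next=.  (t=4,i=15, bit21=0)
  nb #.#..: next=#  (t=0,i=17, bit20=1)
  nb #..##: next=.  (t=0,i=7, bit19=0)
  nb #..#.: next=#  (t=0,i=14, bit18=1)
  nb #...#: next=#  (t=1,i=3, bit17=1)
  nb #....: next=#  (t=1,i=7, bit16=1)
  nb .####: next=.  (t=0,i=3, bit15=0)
  nb .###.: next=#  (t=5,i=10, bit14=1)
  nb .##.#: next=.  (t=0,i=0, bit13=0)
  nb .##..: next=.  (t=0,i=12, bit12=0)
  nb .#.##: next=.  (t=3,i=10, bit11=0)
  nb .#.#.: next=.  (t=0,i=16, bit10=0)
  nb .#..#: next=#  (t=0,i=18, bit9=1)
  nb .#...: next=#  (t=1,i=2, bit8=1)
  nb ..###: next=.  (t=2,i=6, bit7=0)
  nb ..##.: next=.  (t=0,i=8, bit6=0)
  nb ..#.#: next=#  (t=0,i=15, bit5=1)
  nb ..#..: next=.  (t=1,i=1, bit4=0)
  nb ...##: next=#  (t=1,i=9, bit3=1)
  nb ...#.: next=.  (t=1,i=0, bit2=0)
  nb ....#: next=#  (t=1,i=8, bit1=1)
  nb .....: next=#  (t=2,i=12, bit0=1)
  bits 10111000010101110100001100101011 = 3092726571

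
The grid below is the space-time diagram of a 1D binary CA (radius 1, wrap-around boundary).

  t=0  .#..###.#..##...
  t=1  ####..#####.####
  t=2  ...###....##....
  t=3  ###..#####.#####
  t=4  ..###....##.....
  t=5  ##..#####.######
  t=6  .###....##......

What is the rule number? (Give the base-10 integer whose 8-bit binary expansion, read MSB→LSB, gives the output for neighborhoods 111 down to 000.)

119

  nb ###: next=.  (t=0,i=5, bit7=0)
  nb ##.: next=#  (t=0,i=6, bit6=1)
  nb #.#: next=#  (t=0,i=7, bit5=1)
  nb #..: next=#  (t=0,i=2, bit4=1)
  nb .##: next=.  (t=0,i=4, bit3=0)
  nb .#.: next=#  (t=0,i=1, bit2=1)
  nb ..#: next=#  (t=0,i=0, bit1=1)
  nb ...: next=#  (t=0,i=14, bit0=1)
  bits 01110111 = 119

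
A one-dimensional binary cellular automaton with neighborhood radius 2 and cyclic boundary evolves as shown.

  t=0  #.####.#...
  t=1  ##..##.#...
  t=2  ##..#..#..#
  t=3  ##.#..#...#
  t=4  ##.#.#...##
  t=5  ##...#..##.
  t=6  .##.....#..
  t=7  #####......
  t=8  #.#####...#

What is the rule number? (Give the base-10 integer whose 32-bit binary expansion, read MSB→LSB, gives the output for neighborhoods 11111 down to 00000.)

  ##### -> #   bit 31 = 1  t=7,i=2
  ####. -> #   bit 30 = 1  t=0,i=4
  ###.# -> #   bit 29 = 1  t=0,i=5
  ###.. -> #   bit 28 = 1  t=2,i=1
  ##.## -> .   bit 27 = 0  t=5,i=10
  ##.#. -> .   bit 26 = 0  t=0,i=6
  ##..# -> .   bit 25 = 0  t=1,i=2
  ##... -> #   bit 24 = 1  t=5,i=2
  #.### -> .   bit 23 = 0  t=0,i=2
  #.##. -> .   bit 22 = 0  t=5,i=0
  #.#.# -> .   bit 21 = 0  t=4,i=3
  #.#.. -> #   bit 20 = 1  t=0,i=7
  #..## -> .   bit 19 = 0  t=1,i=3
  #..#. -> #   bit 18 = 1  t=2,i=3
  #...# -> .   bit 17 = 0  t=0,i=9
  #.... -> #   bit 16 = 1  t=6,i=4
  .#### -> .   bit 15 = 0  t=0,i=3
  .###. -> #   bit 14 = 1  t=2,i=0
  .##.# -> .   bit 13 = 0  t=1,i=5
  .##.. -> #   bit 12 = 1  t=1,i=1
  .#.## -> #   bit 11 = 1  t=0,i=1
  .#.#. -> .   bit 10 = 0  t=4,i=4
  .#..# -> .   bit 9 = 0  t=2,i=5
  .#... -> .   bit 8 = 0  t=0,i=8
  ..### -> #   bit 7 = 1  t=2,i=10
  ..##. -> #   bit 6 = 1  t=1,i=0
  ..#.# -> #   bit 5 = 1  t=0,i=0
  ..#.. -> .   bit 4 = 0  t=2,i=4
  ...## -> #   bit 3 = 1  t=1,i=10
  ...#. -> .   bit 2 = 0  t=0,i=10
  ....# -> .   bit 1 = 0  t=6,i=6
  ..... -> .   bit 0 = 0  t=6,i=5
  bits 11110001000101010101100011101000 = 4044708072

4044708072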